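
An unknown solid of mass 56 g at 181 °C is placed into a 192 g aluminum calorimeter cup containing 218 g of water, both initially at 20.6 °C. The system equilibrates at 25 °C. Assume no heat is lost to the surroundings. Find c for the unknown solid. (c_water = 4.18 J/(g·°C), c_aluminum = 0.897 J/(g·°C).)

Let T be the final temperature. ΣQ_i = 0:
56·c·(25 − 181) + 218·4.18·(25 − 20.6) + 192·0.897·(25 − 20.6) = 0
-8736 c = -4767.2
c = -4767.2/-8736 ≈ 0.5457 J/(g·°C)

c ≈ 0.546 J/(g·°C)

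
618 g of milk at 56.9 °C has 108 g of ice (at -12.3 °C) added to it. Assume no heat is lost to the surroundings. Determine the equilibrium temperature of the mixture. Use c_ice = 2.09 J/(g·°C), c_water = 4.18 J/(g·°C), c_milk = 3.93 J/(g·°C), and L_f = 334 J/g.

Let T be the final temperature. ΣQ_i = 0:
ice -12.3→0 °C: 108×2.09×12.3 = 2776.4
  fusion: m_ice L_f = 108×334 = 36072
  meltwater 0→T: 108×4.18×T = 451.44 T
  milk cools: 618×3.93×(T − 56.9) = 2428.7(T − 56.9)
2880.2 T = 138195 − 38848 = 99347
T ≈ 34.49 °C (positive, so assuming full melt was valid).

T_f ≈ 34.5 °C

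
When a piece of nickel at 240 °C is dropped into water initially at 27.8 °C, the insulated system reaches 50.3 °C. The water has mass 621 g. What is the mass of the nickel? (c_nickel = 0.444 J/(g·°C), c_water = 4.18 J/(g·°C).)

m ≈ 693 g

Heat lost by the nickel = heat gained by the water:
m×0.444×(240 − 50.3) = 621×4.18×(50.3 − 27.8)
84.23 m = 58405  ⇒  m ≈ 693.4 g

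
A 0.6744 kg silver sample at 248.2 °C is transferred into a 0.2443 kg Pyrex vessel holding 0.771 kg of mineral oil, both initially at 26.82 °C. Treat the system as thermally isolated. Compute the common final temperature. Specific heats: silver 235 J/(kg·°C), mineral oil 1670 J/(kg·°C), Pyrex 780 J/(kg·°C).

T_f ≈ 48.3 °C

T_f is the heat-capacity-weighted average of the initial temperatures:
T_f = (158.48·248.2 + 1287.6·26.82 + 190.55·26.82) / (158.48 + 1287.6 + 190.55)
    = 78979 / 1636.6 ≈ 48.26 °C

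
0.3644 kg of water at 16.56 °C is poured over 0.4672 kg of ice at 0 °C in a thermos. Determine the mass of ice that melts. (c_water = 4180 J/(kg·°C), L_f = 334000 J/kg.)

Water can give up m c ΔT = 0.3644·4180·16.56 = 25224 J before reaching 0 °C.
Melting all 0.4672 kg of ice would need 0.4672·334000 = 156045 J.
Since 25224 < 156045 J, not all the ice melts; equilibrium is at 0 °C.
m_melt = 25224 / L_f = 0.07552 kg.

m_melted ≈ 0.0755 kg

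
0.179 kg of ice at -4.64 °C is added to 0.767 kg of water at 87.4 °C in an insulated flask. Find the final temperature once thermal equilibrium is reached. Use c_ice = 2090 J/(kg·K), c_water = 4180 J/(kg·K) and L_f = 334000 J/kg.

Let T be the final temperature. ΣQ_i = 0:
ice -4.64→0 °C: 0.179×2090×4.64 = 1735.9; melt ice: 0.179×334000 = 59786; meltwater 0→T: 0.179×4180×T = 748.22 T; water cools: 0.767×4180×(T − 87.4) = 3206.1(T − 87.4)
3954.3 T = 280210 − 61522 = 218688
T ≈ 55.30 °C (positive, so assuming full melt was valid).

T_f ≈ 55.3 °C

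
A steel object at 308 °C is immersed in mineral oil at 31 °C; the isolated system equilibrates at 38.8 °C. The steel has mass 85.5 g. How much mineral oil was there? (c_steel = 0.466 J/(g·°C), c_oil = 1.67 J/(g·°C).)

m ≈ 823 g

Conservation of energy gives ΣQ = 0:
85.5·0.466·(38.8 − 308) + m·1.67·(38.8 − 31) = 0
13.03 m = 10726
m = 10726/13.03 ≈ 823.4 g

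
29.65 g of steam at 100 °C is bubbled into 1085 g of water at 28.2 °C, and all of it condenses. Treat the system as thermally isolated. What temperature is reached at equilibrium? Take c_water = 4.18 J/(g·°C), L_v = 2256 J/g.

Net heat exchanged in the isolated system is zero:
steam→water at 100 °C releases m L_v = 29.65·2256 = 66890
  condensed water 100 °C→T: 123.94(T − 100)
  water warms: 1085·4.18·(T − 28.2) = 4535.3(T − 28.2)
4659.2 T = 66890 + 12394 + 127895 = 207180
T ≈ 44.47 °C — below 100 °C, confirming all the steam condensed.

T_f ≈ 44.5 °C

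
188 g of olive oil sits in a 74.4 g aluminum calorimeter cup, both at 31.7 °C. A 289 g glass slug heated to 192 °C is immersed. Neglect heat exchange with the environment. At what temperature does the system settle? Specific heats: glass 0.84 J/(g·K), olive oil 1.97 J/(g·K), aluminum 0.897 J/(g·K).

Conservation of energy gives ΣQ = 0:
289×0.84×(T − 192) + 188×1.97×(T − 31.7) + 74.4×0.897×(T − 31.7) = 0
242.76(T − 192) + 370.36(T − 31.7) + 66.74(T − 31.7) = 0
679.86 T = 60466
T ≈ 88.94 °C

T_f ≈ 88.9 °C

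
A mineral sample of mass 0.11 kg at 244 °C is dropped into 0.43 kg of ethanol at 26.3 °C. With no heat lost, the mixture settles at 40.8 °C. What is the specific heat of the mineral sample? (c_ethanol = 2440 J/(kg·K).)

Taking heat into each body as positive, Σ m c ΔT = 0:
0.11×c×(40.8 − 244) + 0.43×2440×(40.8 − 26.3) = 0
-22.35 c = -15213
c = -15213/-22.35 ≈ 680.6 J/(kg·K)

c ≈ 681 J/(kg·K)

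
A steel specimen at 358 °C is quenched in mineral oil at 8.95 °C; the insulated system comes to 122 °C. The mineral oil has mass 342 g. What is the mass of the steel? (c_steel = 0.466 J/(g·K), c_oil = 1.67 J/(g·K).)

Heat lost by the steel = heat gained by the oil:
m·0.466·(358 − 122) = 342·1.67·(122 − 8.95)
109.98 m = 64567  ⇒  m ≈ 587.1 g

m ≈ 587 g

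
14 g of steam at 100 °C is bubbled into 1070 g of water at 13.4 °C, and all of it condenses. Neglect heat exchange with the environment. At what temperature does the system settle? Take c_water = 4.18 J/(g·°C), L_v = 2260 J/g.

T_f ≈ 21.5 °C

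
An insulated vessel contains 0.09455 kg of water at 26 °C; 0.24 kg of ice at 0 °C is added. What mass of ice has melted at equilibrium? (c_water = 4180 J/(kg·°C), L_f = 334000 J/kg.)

Water can give up m c ΔT = 0.09455×4180×26 = 10276 J before reaching 0 °C.
To melt every bit of ice: 0.24×334000 = 80160 J.
10276 J < 80160 J, so only part of the ice melts and the system sits at 0 °C.
Mass melted = 10276/334000 ≈ 0.03077 kg.

m_melted ≈ 0.0308 kg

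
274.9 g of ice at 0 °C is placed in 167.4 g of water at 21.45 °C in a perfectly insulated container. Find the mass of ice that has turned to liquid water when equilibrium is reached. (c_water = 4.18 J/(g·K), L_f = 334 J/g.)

m_melted ≈ 44.9 g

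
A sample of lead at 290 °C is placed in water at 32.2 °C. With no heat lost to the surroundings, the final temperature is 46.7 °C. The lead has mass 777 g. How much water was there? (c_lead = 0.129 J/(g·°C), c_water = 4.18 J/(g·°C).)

|Q_lead| = |Q_water|:
777×0.129×(290 − 46.7) = m×4.18×(46.7 − 32.2)
60.61 m = 24387  ⇒  m ≈ 402.4 g

m ≈ 402 g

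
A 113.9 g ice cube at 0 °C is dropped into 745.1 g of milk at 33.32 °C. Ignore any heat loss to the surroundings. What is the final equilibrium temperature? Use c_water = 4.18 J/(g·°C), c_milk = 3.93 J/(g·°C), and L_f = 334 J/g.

T_f ≈ 17.5 °C

Energy balance with sensible and latent terms:
fusion: m_ice L_f = 113.9×334 = 38043; meltwater 0→T: 113.9×4.18×T = 476.1 T; milk: 2928.2(T − 33.32)
3404.3 T = 97569 − 38043 = 59526
T ≈ 17.49 °C. Since T > 0 °C, the all-ice-melts assumption holds.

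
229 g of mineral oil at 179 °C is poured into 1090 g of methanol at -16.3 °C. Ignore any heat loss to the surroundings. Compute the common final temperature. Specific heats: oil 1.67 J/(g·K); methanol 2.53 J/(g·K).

T_f ≈ 7.5 °C

Setting the total heat transfer to zero:
229×1.67×(T − 179) + 1090×2.53×(T − (-16.3)) = 0
382.43(T − 179) + 2757.7(T − (-16.3)) = 0
(382.43 + 2757.7) T = 382.43×179 + 2757.7×(-16.3)
T = 23504 / 3140.1 = 7.49 °C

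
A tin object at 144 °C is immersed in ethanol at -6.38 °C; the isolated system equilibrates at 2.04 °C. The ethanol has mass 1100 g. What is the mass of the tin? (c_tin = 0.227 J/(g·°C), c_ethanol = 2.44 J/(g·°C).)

m ≈ 701 g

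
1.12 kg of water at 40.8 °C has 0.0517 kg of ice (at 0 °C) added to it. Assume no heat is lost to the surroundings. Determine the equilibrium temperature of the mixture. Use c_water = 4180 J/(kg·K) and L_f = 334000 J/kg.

T_f ≈ 35.5 °C

Heat gained plus heat lost sum to zero:
melt ice: 0.0517×334000 = 17268
  meltwater 0→T: 0.0517×4180×T = 216.11 T
  water cools: 1.12×4180×(T − 40.8) = 4681.6(T − 40.8)
4897.7 T = 191009 − 17268 = 173741
T ≈ 35.47 °C. Since T > 0 °C, the all-ice-melts assumption holds.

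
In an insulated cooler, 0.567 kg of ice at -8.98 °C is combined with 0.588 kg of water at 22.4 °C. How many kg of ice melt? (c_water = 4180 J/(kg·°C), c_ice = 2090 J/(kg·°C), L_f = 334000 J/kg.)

Cooling the water to 0 °C releases 0.588×4180×22.4 = 55056 J.
Warming the ice to 0 °C takes 0.567×2090×8.98 = 10642 J, leaving 44414 J for melting.
Melting all 0.567 kg of ice would need 0.567×334000 = 189378 J.
That's not enough to melt it all — equilibrium is at 0 °C with ice remaining.
Mass melted = 44414/334000 ≈ 0.133 kg.

m_melted ≈ 0.133 kg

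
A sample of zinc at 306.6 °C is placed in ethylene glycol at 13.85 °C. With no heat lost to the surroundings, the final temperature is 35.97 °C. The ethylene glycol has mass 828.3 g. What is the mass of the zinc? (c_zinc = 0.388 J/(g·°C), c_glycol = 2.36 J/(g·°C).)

m ≈ 412 g

Setting the total heat transfer to zero:
m·0.388·(35.97 − 306.6) + 828.3·2.36·(35.97 − 13.85) = 0
-105 m = -43240
m = -43240/-105 ≈ 411.8 g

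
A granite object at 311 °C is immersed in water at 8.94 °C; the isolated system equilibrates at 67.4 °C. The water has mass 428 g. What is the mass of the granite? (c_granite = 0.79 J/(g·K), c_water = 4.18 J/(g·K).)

m ≈ 543 g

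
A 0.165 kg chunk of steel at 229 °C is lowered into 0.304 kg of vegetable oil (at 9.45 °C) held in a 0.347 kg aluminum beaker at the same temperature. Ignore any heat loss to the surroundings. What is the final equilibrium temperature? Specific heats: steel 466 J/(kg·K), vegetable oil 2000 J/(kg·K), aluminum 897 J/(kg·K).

T_f is the heat-capacity-weighted average of the initial temperatures:
T_f = (76.89×229 + 608×9.45 + 311.26×9.45) / (76.89 + 608 + 311.26)
    = 26295 / 996.15 ≈ 26.40 °C

T_f ≈ 26.4 °C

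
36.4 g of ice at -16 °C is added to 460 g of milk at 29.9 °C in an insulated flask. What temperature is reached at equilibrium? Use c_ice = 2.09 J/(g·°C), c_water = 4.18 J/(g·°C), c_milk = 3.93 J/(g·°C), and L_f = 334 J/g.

Setting the total heat transfer to zero:
warm ice to 0 °C: 36.4·2.09·(0 − (-16)) = 1217.2
  fusion: m_ice L_f = 36.4·334 = 12158
  warm the meltwater: 152.15 T
  milk cools: 460·3.93·(T − 29.9) = 1807.8(T − 29.9)
1960 T = 54053 − 13375 = 40678
T ≈ 20.75 °C — above 0 °C, consistent with complete melting.

T_f ≈ 20.8 °C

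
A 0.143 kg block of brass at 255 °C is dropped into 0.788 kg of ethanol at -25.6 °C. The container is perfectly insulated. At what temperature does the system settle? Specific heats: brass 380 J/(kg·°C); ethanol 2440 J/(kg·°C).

T_f ≈ -17.9 °C

Heat lost by the brass equals heat gained by the ethanol:
0.143×380×(255 − T) = 0.788×2440×(T − (-25.6))
54.34(255 − T) = 1922.7(T − (-25.6))
1977.1 T = -35365  ⇒  T ≈ -17.89 °C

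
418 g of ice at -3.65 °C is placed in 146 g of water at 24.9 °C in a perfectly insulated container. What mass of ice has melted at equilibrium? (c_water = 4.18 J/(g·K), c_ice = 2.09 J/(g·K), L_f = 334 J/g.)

Heat available from the water dropping to 0 °C: 146×4.18×24.9 = 15196 J.
Warming the ice to 0 °C takes 418×2.09×3.65 = 3188.7 J, leaving 12007 J for melting.
To melt every bit of ice: 418×334 = 139612 J.
12007 J < 139612 J, so only part of the ice melts and the system sits at 0 °C.
Mass melted = 12007/334 ≈ 35.95 g.

m_melted ≈ 35.9 g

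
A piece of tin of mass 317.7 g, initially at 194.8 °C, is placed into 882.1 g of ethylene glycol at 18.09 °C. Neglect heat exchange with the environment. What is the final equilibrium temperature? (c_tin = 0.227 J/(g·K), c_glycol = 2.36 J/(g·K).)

Set heat shed by the hot body equal to heat absorbed by the cold body:
317.7*0.227*(194.8 − T) = 882.1*2.36*(T − 18.09)
72.12(194.8 − T) = 2081.8(T − 18.09)
2153.9 T = 51708  ⇒  T ≈ 24.01 °C

T_f ≈ 24.0 °C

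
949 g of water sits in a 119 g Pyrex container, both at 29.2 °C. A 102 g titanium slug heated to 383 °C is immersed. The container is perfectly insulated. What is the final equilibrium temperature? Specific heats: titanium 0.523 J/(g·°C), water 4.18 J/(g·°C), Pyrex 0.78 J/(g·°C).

T_f ≈ 33.8 °C

With ΣQ=0 the equilibrium temperature is the m·c-weighted mean:
T_f = (53.35*383 + 3966.8*29.2 + 92.82*29.2) / (53.35 + 3966.8 + 92.82)
    = 138973 / 4113 ≈ 33.79 °C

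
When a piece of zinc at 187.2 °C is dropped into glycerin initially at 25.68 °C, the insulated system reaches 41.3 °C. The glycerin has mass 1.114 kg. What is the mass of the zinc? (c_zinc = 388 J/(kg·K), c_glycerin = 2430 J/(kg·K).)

m ≈ 0.747 kg

Let T be the final temperature. ΣQ_i = 0:
m·388·(41.3 − 187.2) + 1.114·2430·(41.3 − 25.68) = 0
-56609 m = -42284
m = -42284/-56609 ≈ 0.7469 kg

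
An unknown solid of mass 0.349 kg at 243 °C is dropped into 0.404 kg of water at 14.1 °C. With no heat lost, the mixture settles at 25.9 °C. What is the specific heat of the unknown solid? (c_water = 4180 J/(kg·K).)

Heat lost by the unknown solid = heat gained by the water:
0.349×c×(243 − 25.9) = 0.404×4180×(25.9 − 14.1)
75.77 c = 19927  ⇒  c ≈ 263 J/(kg·K)

c ≈ 263 J/(kg·K)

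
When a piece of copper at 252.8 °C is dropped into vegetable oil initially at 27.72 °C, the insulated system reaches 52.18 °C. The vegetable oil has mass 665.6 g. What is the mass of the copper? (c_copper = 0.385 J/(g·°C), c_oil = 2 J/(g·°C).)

m ≈ 422 g

Taking heat into each body as positive, Σ m c ΔT = 0:
m×0.385×(52.18 − 252.8) + 665.6×2×(52.18 − 27.72) = 0
-77.24 m = -32561
m = -32561/-77.24 ≈ 421.6 g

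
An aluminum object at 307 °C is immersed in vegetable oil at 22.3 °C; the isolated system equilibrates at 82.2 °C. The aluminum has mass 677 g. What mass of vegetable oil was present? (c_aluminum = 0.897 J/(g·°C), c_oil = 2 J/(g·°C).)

m ≈ 1140 g

|Q_aluminum| = |Q_oil|:
677·0.897·(307 − 82.2) = m·2·(82.2 − 22.3)
119.8 m = 136514  ⇒  m ≈ 1140 g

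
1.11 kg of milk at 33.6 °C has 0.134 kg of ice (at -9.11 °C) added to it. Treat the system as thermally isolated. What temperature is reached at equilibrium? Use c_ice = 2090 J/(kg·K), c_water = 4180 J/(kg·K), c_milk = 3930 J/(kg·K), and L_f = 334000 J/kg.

T_f ≈ 20.2 °C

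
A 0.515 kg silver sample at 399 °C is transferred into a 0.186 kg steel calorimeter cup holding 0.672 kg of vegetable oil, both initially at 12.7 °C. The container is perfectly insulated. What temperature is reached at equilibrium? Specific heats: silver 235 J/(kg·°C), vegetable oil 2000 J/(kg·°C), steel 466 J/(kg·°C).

T_f ≈ 42.8 °C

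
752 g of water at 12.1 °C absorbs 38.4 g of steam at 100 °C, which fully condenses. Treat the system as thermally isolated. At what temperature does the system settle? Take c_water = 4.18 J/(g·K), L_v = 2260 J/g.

T_f ≈ 42.6 °C

Conservation of energy gives ΣQ = 0:
steam→water at 100 °C releases m L_v = 38.4×2260 = 86784; condensate cools 100→T: 38.4×4.18×(T − 100) = 160.51(T − 100); original water: 3143.4(T − 12.1)
3303.9 T = 86784 + 16051 + 38035 = 140870
T ≈ 42.64 °C — below 100 °C, confirming all the steam condensed.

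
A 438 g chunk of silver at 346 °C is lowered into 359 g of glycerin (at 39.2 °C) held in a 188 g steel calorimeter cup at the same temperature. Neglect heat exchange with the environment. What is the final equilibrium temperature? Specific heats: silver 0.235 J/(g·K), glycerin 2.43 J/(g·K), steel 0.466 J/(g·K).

T_f ≈ 68.9 °C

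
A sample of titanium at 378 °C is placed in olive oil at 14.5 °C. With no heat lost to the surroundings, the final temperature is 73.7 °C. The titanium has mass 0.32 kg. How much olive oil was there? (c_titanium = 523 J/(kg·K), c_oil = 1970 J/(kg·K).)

m ≈ 0.437 kg

|Q_titanium| = |Q_oil|:
0.32×523×(378 − 73.7) = m×1970×(73.7 − 14.5)
116624 m = 50928  ⇒  m ≈ 0.4367 kg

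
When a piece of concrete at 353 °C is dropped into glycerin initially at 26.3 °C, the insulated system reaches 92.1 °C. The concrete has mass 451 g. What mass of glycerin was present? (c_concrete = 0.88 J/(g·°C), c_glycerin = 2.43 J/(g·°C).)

|Q_concrete| = |Q_glycerin|:
451·0.88·(353 − 92.1) = m·2.43·(92.1 − 26.3)
159.89 m = 103546  ⇒  m ≈ 647.6 g

m ≈ 648 g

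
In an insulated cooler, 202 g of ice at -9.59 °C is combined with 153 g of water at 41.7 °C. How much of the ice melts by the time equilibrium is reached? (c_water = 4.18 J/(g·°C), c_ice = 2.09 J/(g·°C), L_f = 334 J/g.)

m_melted ≈ 67.7 g

Heat available from the water dropping to 0 °C: 153×4.18×41.7 = 26669 J.
Warming the ice to 0 °C takes 202×2.09×9.59 = 4048.7 J, leaving 22620 J for melting.
Melting all 202 g of ice would need 202×334 = 67468 J.
That's not enough to melt it all — equilibrium is at 0 °C with ice remaining.
Mass melted = 22620/334 ≈ 67.72 g.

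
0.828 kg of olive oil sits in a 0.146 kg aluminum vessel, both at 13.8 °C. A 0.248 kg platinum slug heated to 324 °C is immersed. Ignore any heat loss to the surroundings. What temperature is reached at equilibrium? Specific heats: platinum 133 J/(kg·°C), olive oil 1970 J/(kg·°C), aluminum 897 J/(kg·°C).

Net heat exchanged in the isolated system is zero:
0.248·133·(T − 324) + 0.828·1970·(T − 13.8) + 0.146·897·(T − 13.8) = 0
32.98(T − 324) + 1631.2(T − 13.8) + 130.96(T − 13.8) = 0
(32.98 + 1631.2 + 130.96) T = 32.98·324 + 1631.2·13.8 + 130.96·13.8
T ≈ 19.50 °C

T_f ≈ 19.5 °C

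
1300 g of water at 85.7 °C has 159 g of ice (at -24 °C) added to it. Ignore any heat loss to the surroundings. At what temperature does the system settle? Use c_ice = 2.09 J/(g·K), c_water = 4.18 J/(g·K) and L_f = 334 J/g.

Let T be the final temperature. ΣQ_i = 0:
ice -24→0 °C: 159×2.09×24 = 7975.4
  fusion: m_ice L_f = 159×334 = 53106
  meltwater 0→T: 159×4.18×T = 664.62 T
  water cools: 1300×4.18×(T − 85.7) = 5434(T − 85.7)
6098.6 T = 465694 − 61081 = 404612
T ≈ 66.34 °C — above 0 °C, consistent with complete melting.

T_f ≈ 66.3 °C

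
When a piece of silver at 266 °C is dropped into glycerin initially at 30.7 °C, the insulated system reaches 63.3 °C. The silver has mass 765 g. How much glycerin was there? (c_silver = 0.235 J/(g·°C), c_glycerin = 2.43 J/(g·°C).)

m ≈ 460 g

Heat lost by the silver = heat gained by the glycerin:
765·0.235·(266 − 63.3) = m·2.43·(63.3 − 30.7)
79.22 m = 36440  ⇒  m ≈ 460 g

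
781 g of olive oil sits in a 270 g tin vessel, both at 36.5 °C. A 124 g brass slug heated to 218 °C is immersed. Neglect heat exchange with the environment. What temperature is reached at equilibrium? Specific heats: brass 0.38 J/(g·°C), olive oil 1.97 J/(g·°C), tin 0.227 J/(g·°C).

T_f ≈ 41.7 °C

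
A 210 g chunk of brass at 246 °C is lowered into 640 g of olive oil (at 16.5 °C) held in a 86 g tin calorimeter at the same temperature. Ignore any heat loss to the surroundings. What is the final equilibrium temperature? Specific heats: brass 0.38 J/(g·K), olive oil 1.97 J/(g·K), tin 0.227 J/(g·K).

T_f is the heat-capacity-weighted average of the initial temperatures:
T_f = (79.8·246 + 1260.8·16.5 + 19.52·16.5) / (79.8 + 1260.8 + 19.52)
    = 40756 / 1360.1 ≈ 29.97 °C

T_f ≈ 30.0 °C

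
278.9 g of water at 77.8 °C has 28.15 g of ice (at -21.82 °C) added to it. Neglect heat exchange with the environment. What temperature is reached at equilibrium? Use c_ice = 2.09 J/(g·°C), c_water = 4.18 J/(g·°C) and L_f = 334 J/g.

Sum of m c ΔT and latent-heat terms is zero:
ice -21.82→0 °C: 28.15×2.09×21.82 = 1283.7
  melt ice: 28.15×334 = 9402.1
  meltwater 0→T: 28.15×4.18×T = 117.67 T
  water: 1165.8(T − 77.8)
1283.5 T = 90699 − 10686 = 80014
T ≈ 62.34 °C. Since T > 0 °C, the all-ice-melts assumption holds.

T_f ≈ 62.3 °C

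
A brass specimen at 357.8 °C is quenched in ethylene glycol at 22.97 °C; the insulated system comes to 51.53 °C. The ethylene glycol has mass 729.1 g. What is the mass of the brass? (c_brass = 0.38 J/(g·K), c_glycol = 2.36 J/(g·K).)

|Q_brass| = |Q_glycol|:
m·0.38·(357.8 − 51.53) = 729.1·2.36·(51.53 − 22.97)
116.38 m = 49143  ⇒  m ≈ 422.2 g

m ≈ 422 g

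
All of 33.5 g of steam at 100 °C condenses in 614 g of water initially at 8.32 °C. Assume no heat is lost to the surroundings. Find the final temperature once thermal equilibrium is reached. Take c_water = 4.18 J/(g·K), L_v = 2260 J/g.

Net heat exchanged in the isolated system is zero:
latent heat released on condensation: 33.5·2260 = 75710; condensed water 100 °C→T: 140.03(T − 100); original water: 2566.5(T − 8.32)
2706.6 T = 75710 + 14003 + 21353 = 111066
T ≈ 41.04 °C, under the boiling point, so the assumption holds.

T_f ≈ 41.0 °C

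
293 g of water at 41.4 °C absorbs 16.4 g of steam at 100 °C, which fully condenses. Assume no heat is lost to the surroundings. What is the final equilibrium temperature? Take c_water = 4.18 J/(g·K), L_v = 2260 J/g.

Net heat exchanged in the isolated system is zero:
steam→water at 100 °C releases m L_v = 16.4×2260 = 37064; condensate cools 100→T: 16.4×4.18×(T − 100) = 68.55(T − 100); original water: 1224.7(T − 41.4)
1293.3 T = 37064 + 6855.2 + 50704 = 94623
T ≈ 73.16 °C (< 100 °C, so full condensation is consistent).

T_f ≈ 73.2 °C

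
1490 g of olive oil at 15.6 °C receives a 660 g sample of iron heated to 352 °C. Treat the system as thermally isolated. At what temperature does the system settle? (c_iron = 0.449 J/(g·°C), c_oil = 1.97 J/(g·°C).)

Energy conservation, ΣQ = 0:
660·0.449·(T − 352) + 1490·1.97·(T − 15.6) = 0
3231.6 T = 150102
T = 150102 / 3231.6 = 46.4 °C

T_f ≈ 46.4 °C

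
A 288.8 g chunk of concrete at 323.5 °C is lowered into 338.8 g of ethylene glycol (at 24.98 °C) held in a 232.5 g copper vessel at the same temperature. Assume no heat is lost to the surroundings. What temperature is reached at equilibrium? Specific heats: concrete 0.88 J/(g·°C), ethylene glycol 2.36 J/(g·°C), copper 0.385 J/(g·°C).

Energy conservation, ΣQ = 0:
288.8×0.88×(T − 323.5) + 338.8×2.36×(T − 24.98) + 232.5×0.385×(T − 24.98) = 0
(254.14 + 799.57 + 89.51) T = 254.14×323.5 + 799.57×24.98 + 89.51×24.98
T ≈ 91.34 °C

T_f ≈ 91.3 °C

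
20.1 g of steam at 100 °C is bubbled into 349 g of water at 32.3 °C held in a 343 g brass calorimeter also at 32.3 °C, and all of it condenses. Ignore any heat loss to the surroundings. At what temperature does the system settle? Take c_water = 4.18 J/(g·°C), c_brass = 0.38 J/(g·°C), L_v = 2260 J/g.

Energy conservation, ΣQ = 0:
condense steam: −20.1·2260 = −45426
  condensed water 100 °C→T: 84.02(T − 100)
  original water: 1458.8(T − 32.3)
  brass cup: 343·0.38·(T − 32.3) = 130.34(T − 32.3)
1673.2 T = 45426 + 8401.8 + 51330 = 105158
T ≈ 62.85 °C — below 100 °C, confirming all the steam condensed.

T_f ≈ 62.8 °C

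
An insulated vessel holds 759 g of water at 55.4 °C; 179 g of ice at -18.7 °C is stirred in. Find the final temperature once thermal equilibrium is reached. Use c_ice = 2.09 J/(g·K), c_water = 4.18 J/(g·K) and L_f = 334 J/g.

Sum of m c ΔT and latent-heat terms is zero:
warm ice to 0 °C: 179×2.09×(0 − (-18.7)) = 6995.9; fusion: m_ice L_f = 179×334 = 59786; warm the meltwater: 748.22 T; water cools: 759×4.18×(T − 55.4) = 3172.6(T − 55.4)
3920.8 T = 175763 − 66782 = 108981
T ≈ 27.80 °C — above 0 °C, consistent with complete melting.

T_f ≈ 27.8 °C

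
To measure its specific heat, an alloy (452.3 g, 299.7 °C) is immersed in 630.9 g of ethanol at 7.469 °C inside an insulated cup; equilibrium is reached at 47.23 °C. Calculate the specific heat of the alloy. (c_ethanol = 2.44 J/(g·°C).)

Conservation of energy gives ΣQ = 0:
452.3×c×(47.23 − 299.7) + 630.9×2.44×(47.23 − 7.469) = 0
-114192 c = -61208
c = -61208/-114192 ≈ 0.536 J/(g·°C)

c ≈ 0.536 J/(g·°C)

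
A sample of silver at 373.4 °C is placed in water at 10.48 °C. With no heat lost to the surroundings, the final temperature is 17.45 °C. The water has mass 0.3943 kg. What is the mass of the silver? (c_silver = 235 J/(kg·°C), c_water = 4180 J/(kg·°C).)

m ≈ 0.137 kg

Heat lost by the silver = heat gained by the water:
m·235·(373.4 − 17.45) = 0.3943·4180·(17.45 − 10.48)
83648 m = 11488  ⇒  m ≈ 0.1373 kg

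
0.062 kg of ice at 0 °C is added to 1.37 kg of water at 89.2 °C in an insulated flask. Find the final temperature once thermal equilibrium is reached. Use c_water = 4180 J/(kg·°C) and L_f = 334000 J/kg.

Conservation of energy gives ΣQ = 0:
latent heat to melt: 0.062×334000 = 20708
  meltwater 0→T: 0.062×4180×T = 259.16 T
  water cools: 1.37×4180×(T − 89.2) = 5726.6(T − 89.2)
5985.8 T = 510813 − 20708 = 490105
T ≈ 81.88 °C — above 0 °C, consistent with complete melting.

T_f ≈ 81.9 °C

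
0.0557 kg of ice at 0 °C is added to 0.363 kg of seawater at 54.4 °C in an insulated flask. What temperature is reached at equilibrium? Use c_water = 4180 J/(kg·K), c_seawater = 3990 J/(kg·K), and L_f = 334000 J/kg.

Setting the total heat transfer to zero:
melt ice: 0.0557·334000 = 18604; meltwater 0→T: 0.0557·4180·T = 232.83 T; seawater: 1448.4(T − 54.4)
1681.2 T = 78791 − 18604 = 60188
T ≈ 35.80 °C. Since T > 0 °C, the all-ice-melts assumption holds.

T_f ≈ 35.8 °C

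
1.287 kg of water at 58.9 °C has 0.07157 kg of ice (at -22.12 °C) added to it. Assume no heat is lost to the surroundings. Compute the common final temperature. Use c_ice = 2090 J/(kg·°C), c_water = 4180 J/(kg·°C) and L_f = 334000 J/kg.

Energy conservation, ΣQ = 0:
warm ice to 0 °C: 0.07157×2090×(0 − (-22.12)) = 3308.7; fusion: m_ice L_f = 0.07157×334000 = 23904; warm the meltwater: 299.16 T; water cools: 1.287×4180×(T − 58.9) = 5379.7(T − 58.9)
5678.8 T = 316862 − 27213 = 289649
T ≈ 51.01 °C (positive, so assuming full melt was valid).

T_f ≈ 51.0 °C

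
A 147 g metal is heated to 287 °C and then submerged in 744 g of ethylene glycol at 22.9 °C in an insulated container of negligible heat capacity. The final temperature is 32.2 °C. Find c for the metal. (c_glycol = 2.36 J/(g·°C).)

Heat lost by the metal = heat gained by the glycol:
147·c·(287 − 32.2) = 744·2.36·(32.2 − 22.9)
37456 c = 16329  ⇒  c ≈ 0.436 J/(g·°C)

c ≈ 0.436 J/(g·°C)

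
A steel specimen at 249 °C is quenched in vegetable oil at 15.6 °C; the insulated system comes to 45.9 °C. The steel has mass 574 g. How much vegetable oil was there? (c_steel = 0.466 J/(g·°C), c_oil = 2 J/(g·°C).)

m ≈ 896 g

Heat gained plus heat lost sum to zero:
574×0.466×(45.9 − 249) + m×2×(45.9 − 15.6) = 0
60.6 m = 54326
m = 54326/60.6 ≈ 896.5 g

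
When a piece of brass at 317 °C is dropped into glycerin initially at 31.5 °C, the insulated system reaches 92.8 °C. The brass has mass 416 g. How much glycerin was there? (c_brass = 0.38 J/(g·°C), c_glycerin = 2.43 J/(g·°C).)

|Q_brass| = |Q_glycerin|:
416·0.38·(317 − 92.8) = m·2.43·(92.8 − 31.5)
148.96 m = 35442  ⇒  m ≈ 237.9 g

m ≈ 238 g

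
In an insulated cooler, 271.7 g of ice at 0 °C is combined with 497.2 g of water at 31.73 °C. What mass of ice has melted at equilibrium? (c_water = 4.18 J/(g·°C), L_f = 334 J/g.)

Cooling the water to 0 °C releases 497.2×4.18×31.73 = 65944 J.
Melting all 271.7 g of ice would need 271.7×334 = 90748 J.
65944 J < 90748 J, so only part of the ice melts and the system sits at 0 °C.
m_melt = 65944 / L_f = 197.4 g.

m_melted ≈ 197 g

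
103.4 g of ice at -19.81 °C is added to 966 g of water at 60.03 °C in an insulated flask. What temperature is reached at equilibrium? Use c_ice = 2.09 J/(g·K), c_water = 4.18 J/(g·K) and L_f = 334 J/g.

T_f ≈ 45.5 °C

Conservation of energy gives ΣQ = 0:
warm ice to 0 °C: 103.4·2.09·(0 − (-19.81)) = 4281.1
  melt ice: 103.4·334 = 34536
  meltwater 0→T: 103.4·4.18·T = 432.21 T
  water cools: 966·4.18·(T − 60.03) = 4037.9(T − 60.03)
4470.1 T = 242394 − 38817 = 203577
T ≈ 45.54 °C — above 0 °C, consistent with complete melting.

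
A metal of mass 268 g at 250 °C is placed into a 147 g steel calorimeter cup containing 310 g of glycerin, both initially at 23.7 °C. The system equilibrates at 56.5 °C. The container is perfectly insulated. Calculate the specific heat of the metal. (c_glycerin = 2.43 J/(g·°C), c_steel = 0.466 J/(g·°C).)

Taking heat into each body as positive, Σ m c ΔT = 0:
268·c·(56.5 − 250) + 310·2.43·(56.5 − 23.7) + 147·0.466·(56.5 − 23.7) = 0
-51858 c = -26955
c = -26955/-51858 ≈ 0.5198 J/(g·°C)

c ≈ 0.52 J/(g·°C)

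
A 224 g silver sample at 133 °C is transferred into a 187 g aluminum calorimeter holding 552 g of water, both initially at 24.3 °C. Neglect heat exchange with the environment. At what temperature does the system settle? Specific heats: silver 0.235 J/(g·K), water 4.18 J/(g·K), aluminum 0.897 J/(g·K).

T_f ≈ 26.6 °C

Energy conservation, ΣQ = 0:
224·0.235·(T − 133) + 552·4.18·(T − 24.3) + 187·0.897·(T − 24.3) = 0
2527.7 T = 67146
T = 67146/2527.7 ≈ 26.56 °C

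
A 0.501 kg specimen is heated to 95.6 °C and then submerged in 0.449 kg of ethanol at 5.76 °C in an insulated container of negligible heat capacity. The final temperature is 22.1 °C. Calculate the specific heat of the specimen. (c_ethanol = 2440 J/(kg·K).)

Net heat exchanged in the isolated system is zero:
0.501·c·(22.1 − 95.6) + 0.449·2440·(22.1 − 5.76) = 0
-36.82 c = -17901
c = -17901/-36.82 ≈ 486.1 J/(kg·K)

c ≈ 486 J/(kg·K)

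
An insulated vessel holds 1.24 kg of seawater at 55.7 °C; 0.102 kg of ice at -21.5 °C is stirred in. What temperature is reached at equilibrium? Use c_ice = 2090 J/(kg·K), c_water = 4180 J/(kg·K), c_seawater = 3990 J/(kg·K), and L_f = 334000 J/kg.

Energy conservation, ΣQ = 0:
ice -21.5→0 °C: 0.102·2090·21.5 = 4583.4
  fusion: m_ice L_f = 0.102·334000 = 34068
  meltwater 0→T: 0.102·4180·T = 426.36 T
  seawater cools: 1.24·3990·(T − 55.7) = 4947.6(T − 55.7)
5374 T = 275581 − 38651 = 236930
T ≈ 44.09 °C — above 0 °C, consistent with complete melting.

T_f ≈ 44.1 °C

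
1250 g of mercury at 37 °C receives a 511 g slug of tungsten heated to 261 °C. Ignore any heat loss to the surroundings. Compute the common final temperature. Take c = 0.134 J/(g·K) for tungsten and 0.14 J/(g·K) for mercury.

T_f is the heat-capacity-weighted average of the initial temperatures:
T_f = (68.47×261 + 175×37) / (68.47 + 175)
    = 24347 / 243.47 ≈ 100.00 °C

T_f ≈ 100.0 °C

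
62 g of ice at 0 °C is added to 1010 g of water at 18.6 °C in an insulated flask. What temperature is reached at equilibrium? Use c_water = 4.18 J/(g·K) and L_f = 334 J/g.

Let T be the final temperature. ΣQ_i = 0:
melt ice: 62·334 = 20708; meltwater 0→T: 62·4.18·T = 259.16 T; water cools: 1010·4.18·(T − 18.6) = 4221.8(T − 18.6)
4481 T = 78525 − 20708 = 57817
T ≈ 12.90 °C — above 0 °C, consistent with complete melting.

T_f ≈ 12.9 °C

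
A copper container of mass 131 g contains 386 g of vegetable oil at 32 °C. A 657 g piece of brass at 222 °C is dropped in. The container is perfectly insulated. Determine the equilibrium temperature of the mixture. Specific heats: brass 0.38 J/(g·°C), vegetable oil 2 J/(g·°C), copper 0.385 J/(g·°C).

T_f ≈ 76.2 °C

With ΣQ=0 the equilibrium temperature is the m·c-weighted mean:
T_f = (249.66·222 + 772·32 + 50.44·32) / (249.66 + 772 + 50.44)
    = 81742 / 1072.1 ≈ 76.25 °C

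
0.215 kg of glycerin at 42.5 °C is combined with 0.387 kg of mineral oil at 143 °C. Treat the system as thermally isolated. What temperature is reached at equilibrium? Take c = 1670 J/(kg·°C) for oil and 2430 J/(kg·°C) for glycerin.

T_f ≈ 98.1 °C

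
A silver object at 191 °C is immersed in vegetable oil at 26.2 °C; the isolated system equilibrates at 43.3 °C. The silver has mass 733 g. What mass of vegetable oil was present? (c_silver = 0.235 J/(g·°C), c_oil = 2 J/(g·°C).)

m ≈ 744 g

Heat lost by the silver = heat gained by the oil:
733×0.235×(191 − 43.3) = m×2×(43.3 − 26.2)
34.2 m = 25442  ⇒  m ≈ 743.9 g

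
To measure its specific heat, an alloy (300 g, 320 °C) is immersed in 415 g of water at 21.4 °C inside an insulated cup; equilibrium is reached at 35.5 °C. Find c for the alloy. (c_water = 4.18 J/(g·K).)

c ≈ 0.287 J/(g·K)

Let T be the final temperature. ΣQ_i = 0:
300×c×(35.5 − 320) + 415×4.18×(35.5 − 21.4) = 0
-85350 c = -24459
c = -24459/-85350 ≈ 0.2866 J/(g·K)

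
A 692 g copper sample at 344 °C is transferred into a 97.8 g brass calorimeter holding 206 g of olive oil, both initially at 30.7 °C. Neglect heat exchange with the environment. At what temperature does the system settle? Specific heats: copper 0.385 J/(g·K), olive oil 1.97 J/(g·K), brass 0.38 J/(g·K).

T_f ≈ 148.4 °C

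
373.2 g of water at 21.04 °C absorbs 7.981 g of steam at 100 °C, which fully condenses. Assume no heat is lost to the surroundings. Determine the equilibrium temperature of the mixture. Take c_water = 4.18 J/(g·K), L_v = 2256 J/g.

Taking heat into each body as positive, Σ m c ΔT = 0:
latent heat released on condensation: 7.981×2256 = 18005; condensed water 100 °C→T: 33.36(T − 100); water warms: 373.2×4.18×(T − 21.04) = 1560(T − 21.04)
1593.3 T = 18005 + 3336.1 + 32822 = 54163
T ≈ 33.99 °C (< 100 °C, so full condensation is consistent).

T_f ≈ 34.0 °C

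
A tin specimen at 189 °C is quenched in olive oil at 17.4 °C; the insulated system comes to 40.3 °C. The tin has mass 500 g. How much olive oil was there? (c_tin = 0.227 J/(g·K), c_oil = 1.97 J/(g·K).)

Energy conservation, ΣQ = 0:
500×0.227×(40.3 − 189) + m×1.97×(40.3 − 17.4) = 0
45.11 m = 16877
m = 16877/45.11 ≈ 374.1 g

m ≈ 374 g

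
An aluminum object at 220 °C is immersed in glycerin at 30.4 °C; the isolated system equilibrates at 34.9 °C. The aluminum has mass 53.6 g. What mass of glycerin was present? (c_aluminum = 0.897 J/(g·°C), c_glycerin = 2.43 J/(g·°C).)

Heat lost by the aluminum = heat gained by the glycerin:
53.6·0.897·(220 − 34.9) = m·2.43·(34.9 − 30.4)
10.94 m = 8899.5  ⇒  m ≈ 813.9 g

m ≈ 814 g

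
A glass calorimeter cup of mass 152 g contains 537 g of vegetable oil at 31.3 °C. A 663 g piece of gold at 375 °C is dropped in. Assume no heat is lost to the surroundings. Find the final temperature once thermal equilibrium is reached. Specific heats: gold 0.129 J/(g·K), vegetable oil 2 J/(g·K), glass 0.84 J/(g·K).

Let T be the final temperature. ΣQ_i = 0:
663*0.129*(T − 375) + 537*2*(T − 31.3) + 152*0.84*(T − 31.3) = 0
85.53(T − 375) + 1074(T − 31.3) + 127.68(T − 31.3) = 0
1287.2 T = 69685
T = 69685 / 1287.2 = 54.1 °C

T_f ≈ 54.1 °C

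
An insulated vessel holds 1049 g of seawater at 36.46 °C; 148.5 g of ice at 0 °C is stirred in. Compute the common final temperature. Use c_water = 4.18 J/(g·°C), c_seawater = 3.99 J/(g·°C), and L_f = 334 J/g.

T_f ≈ 21.4 °C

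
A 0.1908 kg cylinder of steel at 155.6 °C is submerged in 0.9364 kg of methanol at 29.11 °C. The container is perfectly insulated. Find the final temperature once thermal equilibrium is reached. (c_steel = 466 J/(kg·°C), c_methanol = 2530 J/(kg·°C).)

Let T be the final temperature. ΣQ_i = 0:
0.1908·466·(T − 155.6) + 0.9364·2530·(T − 29.11) = 0
88.91(T − 155.6) + 2369.1(T − 29.11) = 0
2458 T = 82799
T = 82799/2458 ≈ 33.69 °C

T_f ≈ 33.7 °C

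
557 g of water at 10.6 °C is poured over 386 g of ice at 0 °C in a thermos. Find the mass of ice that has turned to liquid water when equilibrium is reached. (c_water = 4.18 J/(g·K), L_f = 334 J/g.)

m_melted ≈ 73.9 g

Cooling the water to 0 °C releases 557×4.18×10.6 = 24680 J.
Melting all 386 g of ice would need 386×334 = 128924 J.
Since 24680 < 128924 J, not all the ice melts; equilibrium is at 0 °C.
m_melted×334 = 24680  ⇒  m_melted ≈ 73.89 g.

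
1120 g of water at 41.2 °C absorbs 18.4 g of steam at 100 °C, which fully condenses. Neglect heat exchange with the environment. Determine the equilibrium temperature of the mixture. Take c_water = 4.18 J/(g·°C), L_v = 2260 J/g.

T_f ≈ 50.9 °C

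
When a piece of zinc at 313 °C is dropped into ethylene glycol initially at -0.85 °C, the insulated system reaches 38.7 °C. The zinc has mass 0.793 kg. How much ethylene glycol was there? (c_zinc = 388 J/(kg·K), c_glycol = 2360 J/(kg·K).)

m ≈ 0.904 kg

Setting the total heat transfer to zero:
0.793·388·(38.7 − 313) + m·2360·(38.7 − (-0.85)) = 0
93338 m = 84398
m = 84398/93338 ≈ 0.9042 kg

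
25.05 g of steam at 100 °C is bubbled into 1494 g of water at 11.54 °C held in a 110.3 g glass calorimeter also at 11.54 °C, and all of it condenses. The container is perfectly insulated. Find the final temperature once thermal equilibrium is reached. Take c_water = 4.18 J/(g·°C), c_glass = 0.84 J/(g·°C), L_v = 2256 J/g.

T_f ≈ 21.7 °C

Energy conservation, ΣQ = 0:
steam→water at 100 °C releases m L_v = 25.05×2256 = 56513; condensate cools 100→T: 25.05×4.18×(T − 100) = 104.71(T − 100); water warms: 1494×4.18×(T − 11.54) = 6244.9(T − 11.54); glass cup: 110.3×0.84×(T − 11.54) = 92.65(T − 11.54)
6442.3 T = 56513 + 10471 + 73136 = 140119
T ≈ 21.75 °C, under the boiling point, so the assumption holds.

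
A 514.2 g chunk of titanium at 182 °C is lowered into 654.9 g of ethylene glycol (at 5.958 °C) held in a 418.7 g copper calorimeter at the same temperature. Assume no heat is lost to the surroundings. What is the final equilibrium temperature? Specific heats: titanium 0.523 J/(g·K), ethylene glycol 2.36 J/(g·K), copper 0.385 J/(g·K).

T_f is the heat-capacity-weighted average of the initial temperatures:
T_f = (268.93·182 + 1545.6·5.958 + 161.2·5.958) / (268.93 + 1545.6 + 161.2)
    = 59114 / 1975.7 ≈ 29.92 °C

T_f ≈ 29.9 °C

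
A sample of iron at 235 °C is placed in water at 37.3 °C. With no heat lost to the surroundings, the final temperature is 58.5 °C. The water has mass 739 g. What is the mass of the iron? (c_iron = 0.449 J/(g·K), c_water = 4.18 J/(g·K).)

m ≈ 826 g

|Q_iron| = |Q_water|:
m·0.449·(235 − 58.5) = 739·4.18·(58.5 − 37.3)
79.25 m = 65487  ⇒  m ≈ 826.4 g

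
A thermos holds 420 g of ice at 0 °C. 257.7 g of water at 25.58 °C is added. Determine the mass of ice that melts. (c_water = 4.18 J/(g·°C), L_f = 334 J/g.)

Water can give up m c ΔT = 257.7·4.18·25.58 = 27554 J before reaching 0 °C.
Melting all 420 g of ice would need 420·334 = 140280 J.
Since 27554 < 140280 J, not all the ice melts; equilibrium is at 0 °C.
Mass melted = 27554/334 ≈ 82.5 g.

m_melted ≈ 82.5 g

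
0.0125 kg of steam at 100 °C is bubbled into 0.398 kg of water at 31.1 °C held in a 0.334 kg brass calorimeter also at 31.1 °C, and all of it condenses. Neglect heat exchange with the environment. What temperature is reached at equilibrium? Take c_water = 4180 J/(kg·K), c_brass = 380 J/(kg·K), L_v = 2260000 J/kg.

Energy balance with sensible and latent terms:
latent heat released on condensation: 0.0125×2260000 = 28250
  condensed water 100 °C→T: 52.25(T − 100)
  original water: 1663.6(T − 31.1)
  brass cup: 0.334×380×(T − 31.1) = 126.92(T − 31.1)
1842.8 T = 28250 + 5225 + 55686 = 89161
T ≈ 48.38 °C — below 100 °C, confirming all the steam condensed.

T_f ≈ 48.4 °C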